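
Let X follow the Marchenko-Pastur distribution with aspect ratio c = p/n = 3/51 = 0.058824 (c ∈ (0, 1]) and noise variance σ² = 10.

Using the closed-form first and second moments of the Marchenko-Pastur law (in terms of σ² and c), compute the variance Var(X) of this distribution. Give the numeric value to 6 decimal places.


Recall the MP moments m_1 = E[X] = σ² and m_2 = E[X²] = σ⁴ (1 + c).
m_1 = E[X] = σ² = 10, so m_1² = 100.
m_2 = E[X²] = σ⁴ (1 + c) = 100 · (1 + 0.058824) = 100 · 1.058824 = 105.882353.
(Note m_2 − m_1² simplifies to c · σ⁴ = 0.058824 · 100.)

Var(X) = m_2 − m_1² = 105.882353 − 100 = 5.882353.


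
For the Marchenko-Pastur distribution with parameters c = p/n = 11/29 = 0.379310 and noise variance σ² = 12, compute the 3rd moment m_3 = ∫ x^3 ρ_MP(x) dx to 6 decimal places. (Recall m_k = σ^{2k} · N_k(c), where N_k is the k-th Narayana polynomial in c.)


E[X³] = σ⁶ (1 + 3c + c²) (third MP moment). With σ² = 12 (so σ⁶ = 1728) and c = 11/29 = 0.379310: E[X³] = 1728 · (1 + 3·0.379310 + (0.379310)²) = 1728 · 2.281807.

So E[X^3] = 3942.963139.


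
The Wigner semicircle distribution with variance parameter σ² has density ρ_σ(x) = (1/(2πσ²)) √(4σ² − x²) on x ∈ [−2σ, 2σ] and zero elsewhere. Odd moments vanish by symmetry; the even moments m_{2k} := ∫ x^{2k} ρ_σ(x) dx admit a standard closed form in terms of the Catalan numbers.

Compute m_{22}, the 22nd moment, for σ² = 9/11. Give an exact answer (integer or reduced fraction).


By the scaled semicircle moment identity, m_{2k} = σ^{2k} · C_k with k = 11.
C_11 = (1/(k+1)) · C(2k, k) = (1/12) · C(22, 11) = (1/12) · 705432 = 58786.
σ^{2k} = (σ²)^k = (9/11)^11 = 31381059609/285311670611.

Therefore m_{22} = σ^{22} · C_11 = (31381059609/285311670611) · 58786 = 1844766970174674/285311670611.


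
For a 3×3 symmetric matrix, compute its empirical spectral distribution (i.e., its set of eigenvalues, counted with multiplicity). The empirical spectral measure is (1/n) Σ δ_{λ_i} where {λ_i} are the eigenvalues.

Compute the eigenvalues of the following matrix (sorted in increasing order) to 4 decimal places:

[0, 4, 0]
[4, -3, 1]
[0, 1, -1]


Since M is real symmetric, all three eigenvalues are real; they are the roots of det(λI − M) = λ³ − (tr M) λ² + s λ − det M, where s is the sum of the principal 2×2 minors.
tr M = 0 + (-3) + (-1) = -4.
s = (0·(-3) − 4²) + (0·(-1) − 0²) + ((-3)·(-1) − 1²) = -16 + 0 + 2 = -14.
det M (expand along row 1) = 0·2 − 4·(-4) + 0·4 = 16.
Characteristic polynomial: λ³ + 4λ² − 14λ − 16 = 0.
Substitute λ = y + (tr M)/3 = y − 1.333333 to remove the quadratic term: y³ + p·y + q = 0 with p = s − (tr M)²/3 = -19.333333 and q = −2(tr M)³/27 + (tr M)·s/3 − det M = 7.407407.
Three real roots ⇒ use the trigonometric (Viète) form: r = 2√(−p/3) = 5.077182, φ = arccos(3q/(p·r)) = arccos(-0.226390) = 1.799167 rad.
y_k = r·cos(φ/3 − 2πk/3) for k = 0, 1, 2 gives y = 4.191175, 0.386119, -4.577295.
λ_k = y_k − 1.333333 gives λ = 2.8578, -0.9472, -5.9106 (check: the sum is -4.0000 = tr M).

Eigenvalues sorted in increasing order: [-5.9106, -0.9472, 2.8578].


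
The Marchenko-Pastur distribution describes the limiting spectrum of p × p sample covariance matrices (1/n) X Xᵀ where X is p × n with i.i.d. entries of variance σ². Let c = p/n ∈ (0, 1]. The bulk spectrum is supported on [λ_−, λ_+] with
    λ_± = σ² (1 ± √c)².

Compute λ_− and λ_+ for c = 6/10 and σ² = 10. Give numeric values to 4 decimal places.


c = 6/10 = 0.600000; √c = 0.774597.
λ_− = σ² (1 − √c)² = 10 · (1 − 0.774597)² = 10 · (0.225403)² = 0.508067.
λ_+ = σ² (1 + √c)² = 10 · (1 + 0.774597)² = 10 · (1.774597)² = 31.491933.

Rounded to 4 decimal places: λ_− ≈ 0.5081, λ_+ ≈ 31.4919.


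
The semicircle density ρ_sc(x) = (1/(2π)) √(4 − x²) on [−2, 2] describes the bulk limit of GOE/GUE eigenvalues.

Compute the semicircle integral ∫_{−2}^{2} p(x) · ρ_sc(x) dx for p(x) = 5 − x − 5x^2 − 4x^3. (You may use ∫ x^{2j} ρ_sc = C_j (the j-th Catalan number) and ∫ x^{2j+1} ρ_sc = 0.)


Write p(x) = Σ a_i x^i, split into monomials and integrate each against ρ_sc separately.
Using ∫ x^{2j} ρ_sc = C_j = (1/(j+1)) C(2j, j) (Catalan numbers) and ∫ x^{2j+1} ρ_sc = 0 (odd monomials vanish by symmetry):
  i = 0 (even): a_0 · C_{0} = 5 · 1 = 5
  i = 1 (odd): ∫ x^1 ρ_sc = 0 (vanishes)
  i = 2 (even): a_2 · C_{1} = -5 · 1 = -5
  i = 3 (odd): ∫ x^3 ρ_sc = 0 (vanishes)

Summing the contributions: ∫_{−2}^{2} p(x) ρ_sc(x) dx = 5 + (-5) = 0.


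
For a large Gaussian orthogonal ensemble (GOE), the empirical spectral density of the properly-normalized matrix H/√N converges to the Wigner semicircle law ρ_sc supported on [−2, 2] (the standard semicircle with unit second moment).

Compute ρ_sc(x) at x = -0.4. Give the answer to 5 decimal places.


ρ_sc(x) = (1/(2π)) √(4 − x²). With x = -0.4:
  4 − x² = 4 − (-0.4)² = 4 − 0.160000 = 3.840000.
  √(4 − x²) = 1.959592.
  1/(2π) = 0.159155.
  ρ_sc(-0.4) = 0.159155 · 1.959592 = 0.311879.

Rounded to 5 decimal places: ρ_sc(-0.4) ≈ 0.31188.


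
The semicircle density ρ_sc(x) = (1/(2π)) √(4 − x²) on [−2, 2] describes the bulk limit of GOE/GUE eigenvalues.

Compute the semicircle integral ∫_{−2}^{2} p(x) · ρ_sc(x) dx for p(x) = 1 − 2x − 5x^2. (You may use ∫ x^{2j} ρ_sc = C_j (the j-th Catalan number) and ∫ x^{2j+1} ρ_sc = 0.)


Write p(x) = Σ a_i x^i, split into monomials and integrate each against ρ_sc separately.
Using ∫ x^{2j} ρ_sc = C_j = (1/(j+1)) C(2j, j) (Catalan numbers) and ∫ x^{2j+1} ρ_sc = 0 (odd monomials vanish by symmetry):
  i = 0 (even): a_0 · C_{0} = 1 · 1 = 1
  i = 1 (odd): ∫ x^1 ρ_sc = 0 (vanishes)
  i = 2 (even): a_2 · C_{1} = -5 · 1 = -5

Summing the contributions: ∫_{−2}^{2} p(x) ρ_sc(x) dx = 1 + (-5) = -4.


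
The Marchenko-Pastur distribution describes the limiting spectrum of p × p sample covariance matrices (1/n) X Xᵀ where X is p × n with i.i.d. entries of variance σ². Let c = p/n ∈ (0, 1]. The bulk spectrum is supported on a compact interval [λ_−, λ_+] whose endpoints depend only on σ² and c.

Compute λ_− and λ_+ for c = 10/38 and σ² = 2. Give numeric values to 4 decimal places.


c = 10/38 = 0.263158; √c = 0.512989.
λ_− = σ² (1 − √c)² = 2 · (1 − 0.512989)² = 2 · (0.487011)² = 0.474359.
λ_+ = σ² (1 + √c)² = 2 · (1 + 0.512989)² = 2 · (1.512989)² = 4.578272.

Rounded to 4 decimal places: λ_− ≈ 0.4744, λ_+ ≈ 4.5783.


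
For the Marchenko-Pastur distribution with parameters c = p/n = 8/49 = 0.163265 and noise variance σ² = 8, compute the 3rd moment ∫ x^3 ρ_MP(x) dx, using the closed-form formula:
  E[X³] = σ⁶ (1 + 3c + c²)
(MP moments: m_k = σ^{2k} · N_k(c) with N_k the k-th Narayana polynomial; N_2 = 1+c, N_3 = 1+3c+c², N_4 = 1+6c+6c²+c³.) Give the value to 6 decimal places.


E[X³] = σ⁶ (1 + 3c + c²) (third MP moment). With σ² = 8 (so σ⁶ = 512) and c = 8/49 = 0.163265: E[X³] = 512 · (1 + 3·0.163265 + (0.163265)²) = 512 · 1.516451.

So E[X^3] = 776.423157.


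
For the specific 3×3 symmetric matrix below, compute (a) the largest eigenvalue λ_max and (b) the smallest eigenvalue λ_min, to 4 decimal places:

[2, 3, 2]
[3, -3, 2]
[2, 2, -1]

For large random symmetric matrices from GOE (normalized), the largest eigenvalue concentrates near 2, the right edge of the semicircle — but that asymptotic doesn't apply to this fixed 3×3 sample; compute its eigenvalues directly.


Since M is real symmetric, all three eigenvalues are real; they are the roots of det(λI − M) = λ³ − (tr M) λ² + s λ − det M, where s is the sum of the principal 2×2 minors.
tr M = 2 + (-3) + (-1) = -2.
s = (2·(-3) − 3²) + (2·(-1) − 2²) + ((-3)·(-1) − 2²) = -15 + (-6) + (-1) = -22.
det M (expand along row 1) = 2·(-1) − 3·(-7) + 2·12 = 43.
Characteristic polynomial: λ³ + 2λ² − 22λ − 43 = 0.
Substitute λ = y + (tr M)/3 = y − 0.666667 to remove the quadratic term: y³ + p·y + q = 0 with p = s − (tr M)²/3 = -23.333333 and q = −2(tr M)³/27 + (tr M)·s/3 − det M = -27.740741.
Three real roots ⇒ use the trigonometric (Viète) form: r = 2√(−p/3) = 5.577734, φ = arccos(3q/(p·r)) = arccos(0.639447) = 0.877017 rad.
y_k = r·cos(φ/3 − 2πk/3) for k = 0, 1, 2 gives y = 5.341084, -1.278438, -4.062645.
λ_k = y_k − 0.666667 gives λ = 4.6744, -1.9451, -4.7293 (check: the sum is -2.0000 = tr M).

Hence λ_max = 4.6744 and λ_min = -4.7293.


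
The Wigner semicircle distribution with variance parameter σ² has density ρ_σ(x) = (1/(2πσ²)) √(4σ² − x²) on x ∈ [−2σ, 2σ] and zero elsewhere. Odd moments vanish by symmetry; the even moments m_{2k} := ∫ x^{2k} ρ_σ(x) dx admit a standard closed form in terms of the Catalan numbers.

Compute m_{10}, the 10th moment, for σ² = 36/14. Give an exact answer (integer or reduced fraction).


By the scaled semicircle moment identity, m_{2k} = σ^{2k} · C_k with k = 5.
C_5 = (1/(k+1)) · C(2k, k) = (1/6) · C(10, 5) = (1/6) · 252 = 42.
σ^{2k} = (σ²)^k = (36/14)^5 = 1889568/16807.

Therefore m_{10} = σ^{10} · C_5 = (1889568/16807) · 42 = 11337408/2401.


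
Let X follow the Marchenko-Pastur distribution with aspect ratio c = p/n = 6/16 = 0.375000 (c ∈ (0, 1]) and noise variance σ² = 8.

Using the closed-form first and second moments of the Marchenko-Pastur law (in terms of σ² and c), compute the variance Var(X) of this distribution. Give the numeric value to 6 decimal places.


Recall the MP moments m_1 = E[X] = σ² and m_2 = E[X²] = σ⁴ (1 + c).
m_1 = E[X] = σ² = 8, so m_1² = 64.
m_2 = E[X²] = σ⁴ (1 + c) = 64 · (1 + 0.375000) = 64 · 1.375000 = 88.000000.
(Note m_2 − m_1² simplifies to c · σ⁴ = 0.375000 · 64.)

Var(X) = m_2 − m_1² = 88.000000 − 64 = 24.000000.


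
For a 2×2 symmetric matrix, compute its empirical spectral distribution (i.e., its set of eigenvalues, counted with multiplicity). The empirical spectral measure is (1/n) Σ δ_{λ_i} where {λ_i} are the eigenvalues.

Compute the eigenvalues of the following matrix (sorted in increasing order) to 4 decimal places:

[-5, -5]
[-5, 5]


Since M is real symmetric, both eigenvalues are real; they are the roots of det(λI − M) = λ² − (tr M) λ + det M.
tr M = -5 + 5 = 0.
det M = (-5)·5 − (-5)² = -25 − 25 = -50.
Characteristic polynomial: λ² − 50 = 0.
Discriminant Δ = (tr M)² − 4·det M = 0 − (-200) = 200; √Δ = 14.142136.
λ = (tr M ± √Δ)/2 = (0 ± 14.142136)/2, giving (tr M − √Δ)/2 = -7.0711 and (tr M + √Δ)/2 = 7.0711.

Eigenvalues sorted in increasing order: [-7.0711, 7.0711].


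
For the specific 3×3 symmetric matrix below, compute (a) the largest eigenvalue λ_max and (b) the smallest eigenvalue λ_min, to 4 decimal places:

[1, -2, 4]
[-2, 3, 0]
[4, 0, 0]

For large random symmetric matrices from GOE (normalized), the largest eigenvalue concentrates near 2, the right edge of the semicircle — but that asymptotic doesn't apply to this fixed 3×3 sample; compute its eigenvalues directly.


Since M is real symmetric, all three eigenvalues are real; they are the roots of det(λI − M) = λ³ − (tr M) λ² + s λ − det M, where s is the sum of the principal 2×2 minors.
tr M = 1 + 3 + 0 = 4.
s = (1·3 − (-2)²) + (1·0 − 4²) + (3·0 − 0²) = -1 + (-16) + 0 = -17.
det M (expand along row 1) = 1·0 − (-2)·0 + 4·(-12) = -48.
Characteristic polynomial: λ³ − 4λ² − 17λ + 48 = 0.
Substitute λ = y + (tr M)/3 = y + 1.333333 to remove the quadratic term: y³ + p·y + q = 0 with p = s − (tr M)²/3 = -22.333333 and q = −2(tr M)³/27 + (tr M)·s/3 − det M = 20.592593.
Three real roots ⇒ use the trigonometric (Viète) form: r = 2√(−p/3) = 5.456902, φ = arccos(3q/(p·r)) = arccos(-0.506912) = 2.102395 rad.
y_k = r·cos(φ/3 − 2πk/3) for k = 0, 1, 2 gives y = 4.170861, 0.961908, -5.132769.
λ_k = y_k + 1.333333 gives λ = 5.5042, 2.2952, -3.7994 (check: the sum is 4.0000 = tr M).

Hence λ_max = 5.5042 and λ_min = -3.7994.


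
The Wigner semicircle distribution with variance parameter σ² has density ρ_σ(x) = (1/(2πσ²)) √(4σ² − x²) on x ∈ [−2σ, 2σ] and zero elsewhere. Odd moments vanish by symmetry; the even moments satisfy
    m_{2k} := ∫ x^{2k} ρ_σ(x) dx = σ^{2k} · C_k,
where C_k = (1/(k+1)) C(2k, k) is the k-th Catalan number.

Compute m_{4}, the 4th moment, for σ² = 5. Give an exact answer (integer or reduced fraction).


By the scaled semicircle moment identity, m_{2k} = σ^{2k} · C_k with k = 2.
C_2 = (1/(k+1)) · C(2k, k) = (1/3) · C(4, 2) = (1/3) · 6 = 2.
σ^{2k} = (σ²)^k = (5)^2 = 25.

Therefore m_{4} = σ^{4} · C_2 = 25 · 2 = 50.


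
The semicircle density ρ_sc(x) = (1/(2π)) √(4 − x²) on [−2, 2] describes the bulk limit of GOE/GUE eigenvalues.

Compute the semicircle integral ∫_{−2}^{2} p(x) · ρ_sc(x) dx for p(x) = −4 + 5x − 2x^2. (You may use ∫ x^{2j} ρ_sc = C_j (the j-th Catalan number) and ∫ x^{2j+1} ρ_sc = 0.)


Write p(x) = Σ a_i x^i, split into monomials and integrate each against ρ_sc separately.
Using ∫ x^{2j} ρ_sc = C_j = (1/(j+1)) C(2j, j) (Catalan numbers) and ∫ x^{2j+1} ρ_sc = 0 (odd monomials vanish by symmetry):
  i = 0 (even): a_0 · C_{0} = -4 · 1 = -4
  i = 1 (odd): ∫ x^1 ρ_sc = 0 (vanishes)
  i = 2 (even): a_2 · C_{1} = -2 · 1 = -2

Summing the contributions: ∫_{−2}^{2} p(x) ρ_sc(x) dx = (-4) + (-2) = -6.


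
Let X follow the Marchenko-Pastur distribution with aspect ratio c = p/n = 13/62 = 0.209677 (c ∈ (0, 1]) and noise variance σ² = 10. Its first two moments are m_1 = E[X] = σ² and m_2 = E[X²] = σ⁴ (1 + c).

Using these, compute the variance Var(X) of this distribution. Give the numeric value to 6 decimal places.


m_1 = E[X] = σ² = 10, so m_1² = 100.
m_2 = E[X²] = σ⁴ (1 + c) = 100 · (1 + 0.209677) = 100 · 1.209677 = 120.967742.
(Note m_2 − m_1² simplifies to c · σ⁴ = 0.209677 · 100.)

Var(X) = m_2 − m_1² = 120.967742 − 100 = 20.967742.


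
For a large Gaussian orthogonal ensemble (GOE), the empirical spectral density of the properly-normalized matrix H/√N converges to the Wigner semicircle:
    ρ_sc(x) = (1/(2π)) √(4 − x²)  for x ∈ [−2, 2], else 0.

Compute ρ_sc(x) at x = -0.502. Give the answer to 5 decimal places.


ρ_sc(x) = (1/(2π)) √(4 − x²). With x = -0.502:
  4 − x² = 4 − (-0.502)² = 4 − 0.252004 = 3.747996.
  √(4 − x²) = 1.935974.
  1/(2π) = 0.159155.
  ρ_sc(-0.502) = 0.159155 · 1.935974 = 0.308120.

Rounded to 5 decimal places: ρ_sc(-0.502) ≈ 0.30812.


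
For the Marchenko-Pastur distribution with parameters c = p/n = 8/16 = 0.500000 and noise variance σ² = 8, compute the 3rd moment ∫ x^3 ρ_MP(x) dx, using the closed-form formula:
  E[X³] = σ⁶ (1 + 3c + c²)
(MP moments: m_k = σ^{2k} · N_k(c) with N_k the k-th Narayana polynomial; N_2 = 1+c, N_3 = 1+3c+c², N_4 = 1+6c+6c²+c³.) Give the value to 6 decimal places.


E[X³] = σ⁶ (1 + 3c + c²) (third MP moment). With σ² = 8 (so σ⁶ = 512) and c = 8/16 = 0.500000: E[X³] = 512 · (1 + 3·0.500000 + (0.500000)²) = 512 · 2.750000.

So E[X^3] = 1408.000000.


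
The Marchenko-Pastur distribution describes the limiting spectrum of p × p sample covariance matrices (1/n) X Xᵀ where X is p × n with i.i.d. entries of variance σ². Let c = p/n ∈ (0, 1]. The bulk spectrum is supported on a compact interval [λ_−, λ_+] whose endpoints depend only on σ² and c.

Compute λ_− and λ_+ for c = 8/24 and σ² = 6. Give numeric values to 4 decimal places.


c = 8/24 = 0.333333; √c = 0.577350.
λ_− = σ² (1 − √c)² = 6 · (1 − 0.577350)² = 6 · (0.422650)² = 1.071797.
λ_+ = σ² (1 + √c)² = 6 · (1 + 0.577350)² = 6 · (1.577350)² = 14.928203.

Rounded to 4 decimal places: λ_− ≈ 1.0718, λ_+ ≈ 14.9282.


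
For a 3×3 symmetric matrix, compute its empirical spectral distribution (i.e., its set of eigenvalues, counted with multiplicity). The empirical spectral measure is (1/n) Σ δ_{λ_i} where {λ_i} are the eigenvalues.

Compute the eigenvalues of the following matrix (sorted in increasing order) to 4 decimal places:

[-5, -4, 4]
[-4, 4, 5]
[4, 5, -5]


Since M is real symmetric, all three eigenvalues are real; they are the roots of det(λI − M) = λ³ − (tr M) λ² + s λ − det M, where s is the sum of the principal 2×2 minors.
tr M = -5 + 4 + (-5) = -6.
s = ((-5)·4 − (-4)²) + ((-5)·(-5) − 4²) + (4·(-5) − 5²) = -36 + 9 + (-45) = -72.
det M (expand along row 1) = (-5)·(-45) − (-4)·0 + 4·(-36) = 81.
Characteristic polynomial: λ³ + 6λ² − 72λ − 81 = 0.
Substitute λ = y + (tr M)/3 = y − 2.000000 to remove the quadratic term: y³ + p·y + q = 0 with p = s − (tr M)²/3 = -84.000000 and q = −2(tr M)³/27 + (tr M)·s/3 − det M = 79.000000.
Three real roots ⇒ use the trigonometric (Viète) form: r = 2√(−p/3) = 10.583005, φ = arccos(3q/(p·r)) = arccos(-0.266600) = 1.840660 rad.
y_k = r·cos(φ/3 − 2πk/3) for k = 0, 1, 2 gives y = 8.652742, 0.950706, -9.603448.
λ_k = y_k − 2.000000 gives λ = 6.6527, -1.0493, -11.6034 (check: the sum is -6.0000 = tr M).

Eigenvalues sorted in increasing order: [-11.6034, -1.0493, 6.6527].


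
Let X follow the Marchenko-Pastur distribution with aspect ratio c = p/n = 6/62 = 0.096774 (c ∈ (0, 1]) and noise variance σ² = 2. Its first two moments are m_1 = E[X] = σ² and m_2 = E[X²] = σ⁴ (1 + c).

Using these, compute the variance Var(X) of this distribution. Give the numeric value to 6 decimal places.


m_1 = E[X] = σ² = 2, so m_1² = 4.
m_2 = E[X²] = σ⁴ (1 + c) = 4 · (1 + 0.096774) = 4 · 1.096774 = 4.387097.
(Note m_2 − m_1² simplifies to c · σ⁴ = 0.096774 · 4.)

Var(X) = m_2 − m_1² = 4.387097 − 4 = 0.387097.


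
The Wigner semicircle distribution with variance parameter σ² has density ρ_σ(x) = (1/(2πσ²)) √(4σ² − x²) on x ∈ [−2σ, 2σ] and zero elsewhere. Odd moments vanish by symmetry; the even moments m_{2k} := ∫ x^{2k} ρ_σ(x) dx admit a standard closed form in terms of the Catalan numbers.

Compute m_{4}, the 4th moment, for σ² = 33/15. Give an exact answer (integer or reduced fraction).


By the scaled semicircle moment identity, m_{2k} = σ^{2k} · C_k with k = 2.
C_2 = (1/(k+1)) · C(2k, k) = (1/3) · C(4, 2) = (1/3) · 6 = 2.
σ^{2k} = (σ²)^k = (33/15)^2 = 121/25.

Therefore m_{4} = σ^{4} · C_2 = (121/25) · 2 = 242/25.


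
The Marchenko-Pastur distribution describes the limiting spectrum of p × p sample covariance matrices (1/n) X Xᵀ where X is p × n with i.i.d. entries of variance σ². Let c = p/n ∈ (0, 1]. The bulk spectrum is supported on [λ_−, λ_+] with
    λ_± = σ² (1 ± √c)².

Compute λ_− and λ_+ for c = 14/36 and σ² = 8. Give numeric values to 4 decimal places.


c = 14/36 = 0.388889; √c = 0.623610.
λ_− = σ² (1 − √c)² = 8 · (1 − 0.623610)² = 8 · (0.376390)² = 1.133358.
λ_+ = σ² (1 + √c)² = 8 · (1 + 0.623610)² = 8 · (1.623610)² = 21.088864.

Rounded to 4 decimal places: λ_− ≈ 1.1334, λ_+ ≈ 21.0889.


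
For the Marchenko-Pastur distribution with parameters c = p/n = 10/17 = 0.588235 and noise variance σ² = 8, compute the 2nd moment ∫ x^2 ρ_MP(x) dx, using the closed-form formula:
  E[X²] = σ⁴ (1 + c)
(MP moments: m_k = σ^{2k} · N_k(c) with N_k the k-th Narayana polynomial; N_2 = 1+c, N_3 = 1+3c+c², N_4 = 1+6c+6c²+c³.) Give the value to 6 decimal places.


E[X²] = σ⁴ (1 + c) (second MP moment). With σ² = 8 (so σ⁴ = 64) and c = 10/17 = 0.588235: E[X²] = 64 · (1 + 0.588235) = 64 · 1.588235.

So E[X^2] = 101.647059.


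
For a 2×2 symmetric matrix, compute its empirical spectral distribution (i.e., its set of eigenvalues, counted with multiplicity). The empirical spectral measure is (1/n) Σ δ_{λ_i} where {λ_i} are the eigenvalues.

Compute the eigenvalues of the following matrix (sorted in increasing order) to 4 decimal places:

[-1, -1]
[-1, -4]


Since M is real symmetric, both eigenvalues are real; they are the roots of det(λI − M) = λ² − (tr M) λ + det M.
tr M = -1 + (-4) = -5.
det M = (-1)·(-4) − (-1)² = 4 − 1 = 3.
Characteristic polynomial: λ² + 5λ + 3 = 0.
Discriminant Δ = (tr M)² − 4·det M = 25 − 12 = 13; √Δ = 3.605551.
λ = (tr M ± √Δ)/2 = (-5 ± 3.605551)/2, giving (tr M − √Δ)/2 = -4.3028 and (tr M + √Δ)/2 = -0.6972.

Eigenvalues sorted in increasing order: [-4.3028, -0.6972].


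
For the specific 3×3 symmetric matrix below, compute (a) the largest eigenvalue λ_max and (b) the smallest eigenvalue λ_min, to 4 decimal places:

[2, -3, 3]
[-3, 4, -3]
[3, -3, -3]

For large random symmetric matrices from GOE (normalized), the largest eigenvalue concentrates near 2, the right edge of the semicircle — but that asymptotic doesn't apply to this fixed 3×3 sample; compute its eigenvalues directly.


Since M is real symmetric, all three eigenvalues are real; they are the roots of det(λI − M) = λ³ − (tr M) λ² + s λ − det M, where s is the sum of the principal 2×2 minors.
tr M = 2 + 4 + (-3) = 3.
s = (2·4 − (-3)²) + (2·(-3) − 3²) + (4·(-3) − (-3)²) = -1 + (-15) + (-21) = -37.
det M (expand along row 1) = 2·(-21) − (-3)·18 + 3·(-3) = 3.
Characteristic polynomial: λ³ − 3λ² − 37λ − 3 = 0.
Substitute λ = y + (tr M)/3 = y + 1.000000 to remove the quadratic term: y³ + p·y + q = 0 with p = s − (tr M)²/3 = -40.000000 and q = −2(tr M)³/27 + (tr M)·s/3 − det M = -42.000000.
Three real roots ⇒ use the trigonometric (Viète) form: r = 2√(−p/3) = 7.302967, φ = arccos(3q/(p·r)) = arccos(0.431332) = 1.124828 rad.
y_k = r·cos(φ/3 − 2πk/3) for k = 0, 1, 2 gives y = 6.795620, -1.081636, -5.713984.
λ_k = y_k + 1.000000 gives λ = 7.7956, -0.0816, -4.7140 (check: the sum is 3.0000 = tr M).

Hence λ_max = 7.7956 and λ_min = -4.7140.


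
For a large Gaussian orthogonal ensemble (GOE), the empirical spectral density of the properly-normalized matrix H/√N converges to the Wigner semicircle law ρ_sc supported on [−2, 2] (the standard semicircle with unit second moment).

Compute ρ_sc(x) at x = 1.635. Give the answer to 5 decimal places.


ρ_sc(x) = (1/(2π)) √(4 − x²). With x = 1.635:
  4 − x² = 4 − (1.635)² = 4 − 2.673225 = 1.326775.
  √(4 − x²) = 1.151857.
  1/(2π) = 0.159155.
  ρ_sc(1.635) = 0.159155 · 1.151857 = 0.183324.

Rounded to 5 decimal places: ρ_sc(1.635) ≈ 0.18332.


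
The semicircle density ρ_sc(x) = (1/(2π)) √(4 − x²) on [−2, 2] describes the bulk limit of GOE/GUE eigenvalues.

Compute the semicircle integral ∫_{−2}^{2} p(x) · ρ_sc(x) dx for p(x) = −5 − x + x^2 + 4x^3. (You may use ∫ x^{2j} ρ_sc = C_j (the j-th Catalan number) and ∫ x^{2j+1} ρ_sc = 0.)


Write p(x) = Σ a_i x^i, split into monomials and integrate each against ρ_sc separately.
Using ∫ x^{2j} ρ_sc = C_j = (1/(j+1)) C(2j, j) (Catalan numbers) and ∫ x^{2j+1} ρ_sc = 0 (odd monomials vanish by symmetry):
  i = 0 (even): a_0 · C_{0} = -5 · 1 = -5
  i = 1 (odd): ∫ x^1 ρ_sc = 0 (vanishes)
  i = 2 (even): a_2 · C_{1} = 1 · 1 = 1
  i = 3 (odd): ∫ x^3 ρ_sc = 0 (vanishes)

Summing the contributions: ∫_{−2}^{2} p(x) ρ_sc(x) dx = (-5) + 1 = -4.


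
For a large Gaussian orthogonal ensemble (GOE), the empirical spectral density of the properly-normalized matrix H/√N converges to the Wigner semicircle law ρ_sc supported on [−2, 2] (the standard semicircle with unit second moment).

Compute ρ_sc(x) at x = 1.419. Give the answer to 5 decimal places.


ρ_sc(x) = (1/(2π)) √(4 − x²). With x = 1.419:
  4 − x² = 4 − (1.419)² = 4 − 2.013561 = 1.986439.
  √(4 − x²) = 1.409411.
  1/(2π) = 0.159155.
  ρ_sc(1.419) = 0.159155 · 1.409411 = 0.224315.

Rounded to 5 decimal places: ρ_sc(1.419) ≈ 0.22431.


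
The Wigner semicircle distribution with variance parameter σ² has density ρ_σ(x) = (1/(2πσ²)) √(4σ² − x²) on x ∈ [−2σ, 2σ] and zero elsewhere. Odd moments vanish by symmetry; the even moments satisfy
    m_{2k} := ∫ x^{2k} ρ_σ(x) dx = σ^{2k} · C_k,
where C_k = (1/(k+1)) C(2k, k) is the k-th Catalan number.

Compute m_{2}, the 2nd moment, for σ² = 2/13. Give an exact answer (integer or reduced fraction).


By the scaled semicircle moment identity, m_{2k} = σ^{2k} · C_k with k = 1.
C_1 = (1/(k+1)) · C(2k, k) = (1/2) · C(2, 1) = (1/2) · 2 = 1.
σ^{2k} = (σ²)^k = (2/13)^1 = 2/13.

Therefore m_{2} = σ^{2} · C_1 = (2/13) · 1 = 2/13.


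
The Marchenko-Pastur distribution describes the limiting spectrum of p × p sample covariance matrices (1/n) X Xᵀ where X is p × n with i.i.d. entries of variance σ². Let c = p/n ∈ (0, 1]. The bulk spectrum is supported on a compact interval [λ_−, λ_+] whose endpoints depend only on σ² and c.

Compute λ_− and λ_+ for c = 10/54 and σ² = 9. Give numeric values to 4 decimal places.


c = 10/54 = 0.185185; √c = 0.430331.
λ_− = σ² (1 − √c)² = 9 · (1 − 0.430331)² = 9 · (0.569669)² = 2.920700.
λ_+ = σ² (1 + √c)² = 9 · (1 + 0.430331)² = 9 · (1.430331)² = 18.412633.

Rounded to 4 decimal places: λ_− ≈ 2.9207, λ_+ ≈ 18.4126.


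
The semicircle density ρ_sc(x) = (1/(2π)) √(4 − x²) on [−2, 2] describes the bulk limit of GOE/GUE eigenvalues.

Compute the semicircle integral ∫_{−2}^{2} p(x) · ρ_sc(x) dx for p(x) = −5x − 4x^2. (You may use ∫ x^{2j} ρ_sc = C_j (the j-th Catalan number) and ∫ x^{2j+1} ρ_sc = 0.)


Write p(x) = Σ a_i x^i, split into monomials and integrate each against ρ_sc separately.
Using ∫ x^{2j} ρ_sc = C_j = (1/(j+1)) C(2j, j) (Catalan numbers) and ∫ x^{2j+1} ρ_sc = 0 (odd monomials vanish by symmetry):
  i = 1 (odd): ∫ x^1 ρ_sc = 0 (vanishes)
  i = 2 (even): a_2 · C_{1} = -4 · 1 = -4

Summing the contributions: ∫_{−2}^{2} p(x) ρ_sc(x) dx = -4.


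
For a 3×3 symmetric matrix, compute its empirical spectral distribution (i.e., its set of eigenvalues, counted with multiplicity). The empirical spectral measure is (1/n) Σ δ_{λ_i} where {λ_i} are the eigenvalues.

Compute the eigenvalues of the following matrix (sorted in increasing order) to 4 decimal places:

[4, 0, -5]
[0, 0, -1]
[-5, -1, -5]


Since M is real symmetric, all three eigenvalues are real; they are the roots of det(λI − M) = λ³ − (tr M) λ² + s λ − det M, where s is the sum of the principal 2×2 minors.
tr M = 4 + 0 + (-5) = -1.
s = (4·0 − 0²) + (4·(-5) − (-5)²) + (0·(-5) − (-1)²) = 0 + (-45) + (-1) = -46.
det M (expand along row 1) = 4·(-1) − 0·(-5) + (-5)·0 = -4.
Characteristic polynomial: λ³ + λ² − 46λ + 4 = 0.
Substitute λ = y + (tr M)/3 = y − 0.333333 to remove the quadratic term: y³ + p·y + q = 0 with p = s − (tr M)²/3 = -46.333333 and q = −2(tr M)³/27 + (tr M)·s/3 − det M = 19.407407.
Three real roots ⇒ use the trigonometric (Viète) form: r = 2√(−p/3) = 7.859884, φ = arccos(3q/(p·r)) = arccos(-0.159874) = 1.731360 rad.
y_k = r·cos(φ/3 − 2πk/3) for k = 0, 1, 2 gives y = 6.586878, 0.420469, -7.007347.
λ_k = y_k − 0.333333 gives λ = 6.2535, 0.0871, -7.3407 (check: the sum is -1.0000 = tr M).

Eigenvalues sorted in increasing order: [-7.3407, 0.0871, 6.2535].


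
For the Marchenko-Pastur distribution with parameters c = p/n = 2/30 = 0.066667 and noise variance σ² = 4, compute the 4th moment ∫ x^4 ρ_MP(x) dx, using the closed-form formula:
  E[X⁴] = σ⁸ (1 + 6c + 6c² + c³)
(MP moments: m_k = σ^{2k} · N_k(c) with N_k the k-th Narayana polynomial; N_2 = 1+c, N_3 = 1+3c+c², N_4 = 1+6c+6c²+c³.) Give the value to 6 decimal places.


E[X⁴] = σ⁸ (1 + 6c + 6c² + c³) (fourth MP moment). With σ² = 4 (so σ⁸ = 256) and c = 2/30 = 0.066667: E[X⁴] = 256 · (1 + 6·0.066667 + 6·(0.066667)² + (0.066667)³) = 256 · 1.426963.

So E[X^4] = 365.302519.


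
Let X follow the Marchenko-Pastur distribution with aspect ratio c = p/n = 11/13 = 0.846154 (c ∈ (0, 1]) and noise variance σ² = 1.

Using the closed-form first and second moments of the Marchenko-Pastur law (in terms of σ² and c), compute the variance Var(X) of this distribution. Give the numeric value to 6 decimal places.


Recall the MP moments m_1 = E[X] = σ² and m_2 = E[X²] = σ⁴ (1 + c).
m_1 = E[X] = σ² = 1, so m_1² = 1.
m_2 = E[X²] = σ⁴ (1 + c) = 1 · (1 + 0.846154) = 1 · 1.846154 = 1.846154.
(Note m_2 − m_1² simplifies to c · σ⁴ = 0.846154 · 1.)

Var(X) = m_2 − m_1² = 1.846154 − 1 = 0.846154.


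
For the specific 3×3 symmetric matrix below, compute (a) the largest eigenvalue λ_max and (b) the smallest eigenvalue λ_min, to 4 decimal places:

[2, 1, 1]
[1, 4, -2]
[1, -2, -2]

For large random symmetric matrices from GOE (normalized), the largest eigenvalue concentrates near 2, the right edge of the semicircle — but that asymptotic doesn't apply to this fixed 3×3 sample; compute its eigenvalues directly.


Since M is real symmetric, all three eigenvalues are real; they are the roots of det(λI − M) = λ³ − (tr M) λ² + s λ − det M, where s is the sum of the principal 2×2 minors.
tr M = 2 + 4 + (-2) = 4.
s = (2·4 − 1²) + (2·(-2) − 1²) + (4·(-2) − (-2)²) = 7 + (-5) + (-12) = -10.
det M (expand along row 1) = 2·(-12) − 1·0 + 1·(-6) = -30.
Characteristic polynomial: λ³ − 4λ² − 10λ + 30 = 0.
Substitute λ = y + (tr M)/3 = y + 1.333333 to remove the quadratic term: y³ + p·y + q = 0 with p = s − (tr M)²/3 = -15.333333 and q = −2(tr M)³/27 + (tr M)·s/3 − det M = 11.925926.
Three real roots ⇒ use the trigonometric (Viète) form: r = 2√(−p/3) = 4.521553, φ = arccos(3q/(p·r)) = arccos(-0.516047) = 2.113026 rad.
y_k = r·cos(φ/3 − 2πk/3) for k = 0, 1, 2 gives y = 3.445595, 0.812797, -4.258392.
λ_k = y_k + 1.333333 gives λ = 4.7789, 2.1461, -2.9251 (check: the sum is 4.0000 = tr M).

Hence λ_max = 4.7789 and λ_min = -2.9251.


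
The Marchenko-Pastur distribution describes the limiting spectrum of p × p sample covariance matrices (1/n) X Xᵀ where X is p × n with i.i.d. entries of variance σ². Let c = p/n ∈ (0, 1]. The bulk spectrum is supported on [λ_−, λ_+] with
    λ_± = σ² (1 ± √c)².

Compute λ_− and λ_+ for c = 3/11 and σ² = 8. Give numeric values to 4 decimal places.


c = 3/11 = 0.272727; √c = 0.522233.
λ_− = σ² (1 − √c)² = 8 · (1 − 0.522233)² = 8 · (0.477767)² = 1.826091.
λ_+ = σ² (1 + √c)² = 8 · (1 + 0.522233)² = 8 · (1.522233)² = 18.537546.

Rounded to 4 decimal places: λ_− ≈ 1.8261, λ_+ ≈ 18.5375.


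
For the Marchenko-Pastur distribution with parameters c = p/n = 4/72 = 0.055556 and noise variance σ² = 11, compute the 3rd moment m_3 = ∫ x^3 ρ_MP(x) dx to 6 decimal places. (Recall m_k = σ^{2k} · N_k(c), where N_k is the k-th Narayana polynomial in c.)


E[X³] = σ⁶ (1 + 3c + c²) (third MP moment). With σ² = 11 (so σ⁶ = 1331) and c = 4/72 = 0.055556: E[X³] = 1331 · (1 + 3·0.055556 + (0.055556)²) = 1331 · 1.169753.

So E[X^3] = 1556.941358.


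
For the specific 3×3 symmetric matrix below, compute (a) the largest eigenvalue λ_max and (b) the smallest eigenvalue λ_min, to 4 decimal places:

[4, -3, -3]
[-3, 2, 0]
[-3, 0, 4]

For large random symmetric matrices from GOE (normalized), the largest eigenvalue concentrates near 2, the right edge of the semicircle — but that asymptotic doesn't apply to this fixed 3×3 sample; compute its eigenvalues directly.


Since M is real symmetric, all three eigenvalues are real; they are the roots of det(λI − M) = λ³ − (tr M) λ² + s λ − det M, where s is the sum of the principal 2×2 minors.
tr M = 4 + 2 + 4 = 10.
s = (4·2 − (-3)²) + (4·4 − (-3)²) + (2·4 − 0²) = -1 + 7 + 8 = 14.
det M (expand along row 1) = 4·8 − (-3)·(-12) + (-3)·6 = -22.
Characteristic polynomial: λ³ − 10λ² + 14λ + 22 = 0.
Substitute λ = y + (tr M)/3 = y + 3.333333 to remove the quadratic term: y³ + p·y + q = 0 with p = s − (tr M)²/3 = -19.333333 and q = −2(tr M)³/27 + (tr M)·s/3 − det M = -5.407407.
Three real roots ⇒ use the trigonometric (Viète) form: r = 2√(−p/3) = 5.077182, φ = arccos(3q/(p·r)) = arccos(0.165265) = 1.404770 rad.
y_k = r·cos(φ/3 − 2πk/3) for k = 0, 1, 2 gives y = 4.530657, -0.280839, -4.249817.
λ_k = y_k + 3.333333 gives λ = 7.8640, 3.0525, -0.9165 (check: the sum is 10.0000 = tr M).

Hence λ_max = 7.8640 and λ_min = -0.9165.


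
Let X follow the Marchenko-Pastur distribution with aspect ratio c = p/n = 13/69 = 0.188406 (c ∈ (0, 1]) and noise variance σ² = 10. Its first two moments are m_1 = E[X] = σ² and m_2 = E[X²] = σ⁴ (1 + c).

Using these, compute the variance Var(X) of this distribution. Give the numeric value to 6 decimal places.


m_1 = E[X] = σ² = 10, so m_1² = 100.
m_2 = E[X²] = σ⁴ (1 + c) = 100 · (1 + 0.188406) = 100 · 1.188406 = 118.840580.
(Note m_2 − m_1² simplifies to c · σ⁴ = 0.188406 · 100.)

Var(X) = m_2 − m_1² = 118.840580 − 100 = 18.840580.


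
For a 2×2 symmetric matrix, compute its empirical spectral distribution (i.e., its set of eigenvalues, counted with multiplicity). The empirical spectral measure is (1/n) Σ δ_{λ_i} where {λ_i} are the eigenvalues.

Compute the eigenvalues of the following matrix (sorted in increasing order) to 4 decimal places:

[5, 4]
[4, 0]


Since M is real symmetric, both eigenvalues are real; they are the roots of det(λI − M) = λ² − (tr M) λ + det M.
tr M = 5 + 0 = 5.
det M = 5·0 − 4² = 0 − 16 = -16.
Characteristic polynomial: λ² − 5λ − 16 = 0.
Discriminant Δ = (tr M)² − 4·det M = 25 − (-64) = 89; √Δ = 9.433981.
λ = (tr M ± √Δ)/2 = (5 ± 9.433981)/2, giving (tr M − √Δ)/2 = -2.2170 and (tr M + √Δ)/2 = 7.2170.

Eigenvalues sorted in increasing order: [-2.2170, 7.2170].


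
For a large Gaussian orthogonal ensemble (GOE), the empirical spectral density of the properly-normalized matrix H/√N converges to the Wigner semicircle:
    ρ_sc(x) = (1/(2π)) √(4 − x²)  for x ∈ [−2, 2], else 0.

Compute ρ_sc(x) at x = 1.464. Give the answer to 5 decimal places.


ρ_sc(x) = (1/(2π)) √(4 − x²). With x = 1.464:
  4 − x² = 4 − (1.464)² = 4 − 2.143296 = 1.856704.
  √(4 − x²) = 1.362609.
  1/(2π) = 0.159155.
  ρ_sc(1.464) = 0.159155 · 1.362609 = 0.216866.

Rounded to 5 decimal places: ρ_sc(1.464) ≈ 0.21687.


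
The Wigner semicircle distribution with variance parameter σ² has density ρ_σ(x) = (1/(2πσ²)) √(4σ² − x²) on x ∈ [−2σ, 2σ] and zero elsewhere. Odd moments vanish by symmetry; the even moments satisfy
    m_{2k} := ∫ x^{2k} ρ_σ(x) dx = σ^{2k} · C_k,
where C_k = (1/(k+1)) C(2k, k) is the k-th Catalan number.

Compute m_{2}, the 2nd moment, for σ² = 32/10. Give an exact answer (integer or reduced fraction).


By the scaled semicircle moment identity, m_{2k} = σ^{2k} · C_k with k = 1.
C_1 = (1/(k+1)) · C(2k, k) = (1/2) · C(2, 1) = (1/2) · 2 = 1.
σ^{2k} = (σ²)^k = (32/10)^1 = 16/5.

Therefore m_{2} = σ^{2} · C_1 = (16/5) · 1 = 16/5.


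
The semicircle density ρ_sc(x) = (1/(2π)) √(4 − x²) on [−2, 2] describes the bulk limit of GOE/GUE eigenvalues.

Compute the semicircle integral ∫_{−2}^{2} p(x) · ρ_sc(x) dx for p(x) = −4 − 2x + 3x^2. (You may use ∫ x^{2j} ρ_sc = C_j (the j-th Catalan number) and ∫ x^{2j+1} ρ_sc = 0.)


Write p(x) = Σ a_i x^i, split into monomials and integrate each against ρ_sc separately.
Using ∫ x^{2j} ρ_sc = C_j = (1/(j+1)) C(2j, j) (Catalan numbers) and ∫ x^{2j+1} ρ_sc = 0 (odd monomials vanish by symmetry):
  i = 0 (even): a_0 · C_{0} = -4 · 1 = -4
  i = 1 (odd): ∫ x^1 ρ_sc = 0 (vanishes)
  i = 2 (even): a_2 · C_{1} = 3 · 1 = 3

Summing the contributions: ∫_{−2}^{2} p(x) ρ_sc(x) dx = (-4) + 3 = -1.


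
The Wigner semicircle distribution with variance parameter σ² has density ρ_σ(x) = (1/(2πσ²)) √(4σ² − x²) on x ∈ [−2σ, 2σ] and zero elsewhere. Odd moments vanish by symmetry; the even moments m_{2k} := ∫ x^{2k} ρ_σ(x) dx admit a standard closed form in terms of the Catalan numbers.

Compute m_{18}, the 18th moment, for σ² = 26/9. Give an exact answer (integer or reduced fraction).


By the scaled semicircle moment identity, m_{2k} = σ^{2k} · C_k with k = 9.
C_9 = (1/(k+1)) · C(2k, k) = (1/10) · C(18, 9) = (1/10) · 48620 = 4862.
σ^{2k} = (σ²)^k = (26/9)^9 = 5429503678976/387420489.

Therefore m_{18} = σ^{18} · C_9 = (5429503678976/387420489) · 4862 = 26398246887181312/387420489.


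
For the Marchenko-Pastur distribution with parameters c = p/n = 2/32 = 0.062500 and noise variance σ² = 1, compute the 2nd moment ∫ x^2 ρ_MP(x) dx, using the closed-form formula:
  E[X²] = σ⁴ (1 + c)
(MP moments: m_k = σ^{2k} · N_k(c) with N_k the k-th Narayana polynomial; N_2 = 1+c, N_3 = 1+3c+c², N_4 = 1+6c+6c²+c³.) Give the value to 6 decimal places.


E[X²] = σ⁴ (1 + c) (second MP moment). With σ² = 1 (so σ⁴ = 1) and c = 2/32 = 0.062500: E[X²] = 1 · (1 + 0.062500) = 1 · 1.062500.

So E[X^2] = 1.062500.


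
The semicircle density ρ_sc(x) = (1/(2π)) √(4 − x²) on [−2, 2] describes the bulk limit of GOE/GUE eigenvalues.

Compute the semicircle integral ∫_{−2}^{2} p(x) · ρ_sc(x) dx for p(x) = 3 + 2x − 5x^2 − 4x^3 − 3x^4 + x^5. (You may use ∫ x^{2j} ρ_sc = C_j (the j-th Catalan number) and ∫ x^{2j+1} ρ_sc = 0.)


Write p(x) = Σ a_i x^i, split into monomials and integrate each against ρ_sc separately.
Using ∫ x^{2j} ρ_sc = C_j = (1/(j+1)) C(2j, j) (Catalan numbers) and ∫ x^{2j+1} ρ_sc = 0 (odd monomials vanish by symmetry):
  i = 0 (even): a_0 · C_{0} = 3 · 1 = 3
  i = 1 (odd): ∫ x^1 ρ_sc = 0 (vanishes)
  i = 2 (even): a_2 · C_{1} = -5 · 1 = -5
  i = 3 (odd): ∫ x^3 ρ_sc = 0 (vanishes)
  i = 4 (even): a_4 · C_{2} = -3 · 2 = -6
  i = 5 (odd): ∫ x^5 ρ_sc = 0 (vanishes)

Summing the contributions: ∫_{−2}^{2} p(x) ρ_sc(x) dx = 3 + (-5) + (-6) = -8.


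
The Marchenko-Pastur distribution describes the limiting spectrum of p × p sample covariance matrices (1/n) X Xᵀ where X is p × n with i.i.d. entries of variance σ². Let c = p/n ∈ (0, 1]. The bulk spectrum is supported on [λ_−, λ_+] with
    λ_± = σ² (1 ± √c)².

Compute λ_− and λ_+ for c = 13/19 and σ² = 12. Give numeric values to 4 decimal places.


c = 13/19 = 0.684211; √c = 0.827170.
λ_− = σ² (1 − √c)² = 12 · (1 − 0.827170)² = 12 · (0.172830)² = 0.358442.
λ_+ = σ² (1 + √c)² = 12 · (1 + 0.827170)² = 12 · (1.827170)² = 40.062611.

Rounded to 4 decimal places: λ_− ≈ 0.3584, λ_+ ≈ 40.0626.


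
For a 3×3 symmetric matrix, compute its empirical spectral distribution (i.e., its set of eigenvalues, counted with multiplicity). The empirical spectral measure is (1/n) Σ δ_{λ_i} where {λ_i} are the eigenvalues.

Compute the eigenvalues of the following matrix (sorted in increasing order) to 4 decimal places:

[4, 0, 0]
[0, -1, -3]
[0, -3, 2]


Since M is real symmetric, all three eigenvalues are real; they are the roots of det(λI − M) = λ³ − (tr M) λ² + s λ − det M, where s is the sum of the principal 2×2 minors.
tr M = 4 + (-1) + 2 = 5.
s = (4·(-1) − 0²) + (4·2 − 0²) + ((-1)·2 − (-3)²) = -4 + 8 + (-11) = -7.
det M (expand along row 1) = 4·(-11) − 0·0 + 0·0 = -44.
Characteristic polynomial: λ³ − 5λ² − 7λ + 44 = 0.
Substitute λ = y + (tr M)/3 = y + 1.666667 to remove the quadratic term: y³ + p·y + q = 0 with p = s − (tr M)²/3 = -15.333333 and q = −2(tr M)³/27 + (tr M)·s/3 − det M = 23.074074.
Three real roots ⇒ use the trigonometric (Viète) form: r = 2√(−p/3) = 4.521553, φ = arccos(3q/(p·r)) = arccos(-0.998438) = 3.085701 rad.
y_k = r·cos(φ/3 − 2πk/3) for k = 0, 1, 2 gives y = 2.333333, 2.187435, -4.520769.
λ_k = y_k + 1.666667 gives λ = 4.0000, 3.8541, -2.8541 (check: the sum is 5.0000 = tr M).

Eigenvalues sorted in increasing order: [-2.8541, 3.8541, 4.0000].
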